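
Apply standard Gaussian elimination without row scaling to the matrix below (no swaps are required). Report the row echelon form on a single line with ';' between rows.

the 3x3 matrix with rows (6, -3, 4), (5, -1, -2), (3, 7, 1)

Forward elimination:
R2 <- R2 - (5/6)*R1:  [     0    3/2  -16/3 ]
R3 <- R3 - (1/2)*R1:  [    0  17/2    -1 ]
R3 <- R3 - (17/3)*R2:  [     0      0  263/9 ]
Row echelon form:
[ 6   -3      4 ]
[ 0  3/2  -16/3 ]
[ 0    0  263/9 ]

REF = [6 -3 4; 0 3/2 -16/3; 0 0 263/9]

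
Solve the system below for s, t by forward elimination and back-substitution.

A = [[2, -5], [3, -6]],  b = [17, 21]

(1, -3)

Forward elimination on [A|b]:
R2 <- R2 - (3/2)*R1:  [    0   3/2  -9/2 ]
Row echelon form:
[ 2   -5  |    17 ]
[ 0  3/2  |  -9/2 ]
Back-substitution:
t = (-9/2) / (3/2) = -3
s = (17 - (-5)*(-3)) / 2 = 1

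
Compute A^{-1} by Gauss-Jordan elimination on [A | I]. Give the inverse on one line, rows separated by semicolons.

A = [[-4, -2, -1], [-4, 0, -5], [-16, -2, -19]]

inverse = [-5/12 -3/2 5/12; 1/6 5/2 -2/3; 1/3 1 -1/3]

Gauss-Jordan on [A | I]:
R1 <- (1/-4)*R1:  [    1   1/2   1/4  |  -1/4     0     0 ]
R2 <- R2 - (-4)*R1:  [  0   2  -4  |  -1   1   0 ]
R3 <- R3 - (-16)*R1:  [   0    6  -15  |   -4    0    1 ]
R2 <- (1/2)*R2:  [    0     1    -2  |  -1/2   1/2     0 ]
R1 <- R1 - (1/2)*R2:  [    1     0   5/4  |     0  -1/4     0 ]
R3 <- R3 - (6)*R2:  [  0   0  -3  |  -1  -3   1 ]
R3 <- (1/-3)*R3:  [    0     0     1  |   1/3     1  -1/3 ]
R1 <- R1 - (5/4)*R3:  [     1      0      0  |  -5/12   -3/2   5/12 ]
R2 <- R2 - (-2)*R3:  [    0     1     0  |   1/6   5/2  -2/3 ]
Right block of [I | A^{-1}] is the inverse:
[ -5/12  -3/2  5/12 ]
[   1/6   5/2  -2/3 ]
[   1/3     1  -1/3 ]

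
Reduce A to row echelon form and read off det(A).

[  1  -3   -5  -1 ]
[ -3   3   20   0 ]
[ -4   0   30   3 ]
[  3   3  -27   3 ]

Forward elimination:
R2 <- R2 - (-3)*R1:  [  0  -6   5  -3 ]
R3 <- R3 - (-4)*R1:  [   0  -12   10   -1 ]
R4 <- R4 - (3)*R1:  [   0   12  -12    6 ]
R3 <- R3 - (2)*R2:  [ 0  0  0  5 ]
R4 <- R4 - (-2)*R2:  [  0   0  -2   0 ]
R3 <-> R4   (pivot in column 3 was zero)
[ 1  -3  -5  -1 ]
[ 0  -6   5  -3 ]
[ 0   0  -2   0 ]
[ 0   0   0   5 ]
Upper-triangular form:
[ 1  -3  -5  -1 ]
[ 0  -6   5  -3 ]
[ 0   0  -2   0 ]
[ 0   0   0   5 ]
det(A) = (-1)^1 * (1) * (-6) * (-2) * (5) = -60  (1 row swap -> sign -1)

det(A) = -60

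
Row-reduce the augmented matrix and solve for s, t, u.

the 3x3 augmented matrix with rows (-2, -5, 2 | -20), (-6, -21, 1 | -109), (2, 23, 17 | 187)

(5, 4, 5)

Forward elimination on [A|b]:
R2 <- R2 - (3)*R1:  [   0   -6   -5  -49 ]
R3 <- R3 - (-1)*R1:  [   0   18   19  167 ]
R3 <- R3 - (-3)*R2:  [  0   0   4  20 ]
Row echelon form:
[ -2  -5   2  |  -20 ]
[  0  -6  -5  |  -49 ]
[  0   0   4  |   20 ]
Back-substitution:
u = (20) / 4 = 5
t = (-49 - (-5)*(5)) / -6 = 4
s = (-20 - (-5)*(4) - (2)*(5)) / -2 = 5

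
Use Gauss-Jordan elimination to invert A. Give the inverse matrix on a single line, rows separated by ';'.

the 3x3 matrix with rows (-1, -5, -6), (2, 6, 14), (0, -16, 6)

Gauss-Jordan on [A | I]:
R1 <- (1/-1)*R1:  [  1   5   6  |  -1   0   0 ]
R2 <- R2 - (2)*R1:  [  0  -4   2  |   2   1   0 ]
R2 <- (1/-4)*R2:  [    0     1  -1/2  |  -1/2  -1/4     0 ]
R1 <- R1 - (5)*R2:  [    1     0  17/2  |   3/2   5/4     0 ]
R3 <- R3 - (-16)*R2:  [  0   0  -2  |  -8  -4   1 ]
R3 <- (1/-2)*R3:  [    0     0     1  |     4     2  -1/2 ]
R1 <- R1 - (17/2)*R3:  [     1      0      0  |  -65/2  -63/4   17/4 ]
R2 <- R2 - (-1/2)*R3:  [    0     1     0  |   3/2   3/4  -1/4 ]
Right block of [I | A^{-1}] is the inverse:
[ -65/2  -63/4  17/4 ]
[   3/2    3/4  -1/4 ]
[     4      2  -1/2 ]

inverse = [-65/2 -63/4 17/4; 3/2 3/4 -1/4; 4 2 -1/2]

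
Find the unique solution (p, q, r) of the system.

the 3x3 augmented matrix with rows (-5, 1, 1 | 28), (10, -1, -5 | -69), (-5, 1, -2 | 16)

(-5, -1, 4)

Forward elimination on [A|b]:
R2 <- R2 - (-2)*R1:  [   0    1   -3  -13 ]
R3 <- R3 - (1)*R1:  [   0    0   -3  -12 ]
Row echelon form:
[ -5  1   1  |   28 ]
[  0  1  -3  |  -13 ]
[  0  0  -3  |  -12 ]
Back-substitution:
r = (-12) / -3 = 4
q = (-13 - (-3)*(4)) / 1 = -1
p = (28 - (1)*(-1) - (1)*(4)) / -5 = -5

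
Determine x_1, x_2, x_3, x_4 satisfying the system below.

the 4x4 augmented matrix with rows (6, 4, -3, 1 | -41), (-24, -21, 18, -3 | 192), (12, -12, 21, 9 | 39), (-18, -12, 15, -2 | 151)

Forward elimination on [A|b]:
R2 <- R2 - (-4)*R1:  [  0  -5   6   1  28 ]
R3 <- R3 - (2)*R1:  [   0  -20   27    7  121 ]
R4 <- R4 - (-3)*R1:  [  0   0   6   1  28 ]
R3 <- R3 - (4)*R2:  [ 0  0  3  3  9 ]
R4 <- R4 - (2)*R3:  [  0   0   0  -5  10 ]
Row echelon form:
[ 6   4  -3   1  |  -41 ]
[ 0  -5   6   1  |   28 ]
[ 0   0   3   3  |    9 ]
[ 0   0   0  -5  |   10 ]
Back-substitution:
x_4 = (10) / -5 = -2
x_3 = (9 - (3)*(-2)) / 3 = 5
x_2 = (28 - (6)*(5) - (1)*(-2)) / -5 = 0
x_1 = (-41 - (4)*(0) - (-3)*(5) - (1)*(-2)) / 6 = -4

(-4, 0, 5, -2)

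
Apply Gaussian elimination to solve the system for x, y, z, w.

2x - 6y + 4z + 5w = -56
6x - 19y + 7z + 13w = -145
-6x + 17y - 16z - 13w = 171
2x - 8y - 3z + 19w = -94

(5, 5, -4, -4)

Forward elimination on [A|b]:
R2 <- R2 - (3)*R1:  [  0  -1  -5  -2  23 ]
R3 <- R3 - (-3)*R1:  [  0  -1  -4   2   3 ]
R4 <- R4 - (1)*R1:  [   0   -2   -7   14  -38 ]
R3 <- R3 - (1)*R2:  [   0    0    1    4  -20 ]
R4 <- R4 - (2)*R2:  [   0    0    3   18  -84 ]
R4 <- R4 - (3)*R3:  [   0    0    0    6  -24 ]
Row echelon form:
[ 2  -6   4   5  |  -56 ]
[ 0  -1  -5  -2  |   23 ]
[ 0   0   1   4  |  -20 ]
[ 0   0   0   6  |  -24 ]
Back-substitution:
w = (-24) / 6 = -4
z = (-20 - (4)*(-4)) / 1 = -4
y = (23 - (-5)*(-4) - (-2)*(-4)) / -1 = 5
x = (-56 - (-6)*(5) - (4)*(-4) - (5)*(-4)) / 2 = 5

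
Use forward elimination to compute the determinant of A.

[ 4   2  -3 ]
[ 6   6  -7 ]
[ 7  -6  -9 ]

det(A) = -140

Forward elimination:
R2 <- R2 - (3/2)*R1:  [    0     3  -5/2 ]
R3 <- R3 - (7/4)*R1:  [     0  -19/2  -15/4 ]
R3 <- R3 - (-19/6)*R2:  [     0      0  -35/3 ]
Upper-triangular form:
[ 4  2     -3 ]
[ 0  3   -5/2 ]
[ 0  0  -35/3 ]
det(A) = (-1)^0 * (4) * (3) * (-35/3) = -140  (0 row swaps -> sign +1)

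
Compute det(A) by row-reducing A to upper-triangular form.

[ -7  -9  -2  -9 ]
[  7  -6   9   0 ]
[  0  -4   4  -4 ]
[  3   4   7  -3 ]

det(A) = -512

Forward elimination:
R2 <- R2 - (-1)*R1:  [   0  -15    7   -9 ]
R4 <- R4 - (-3/7)*R1:  [     0    1/7   43/7  -48/7 ]
R3 <- R3 - (4/15)*R2:  [     0      0  32/15   -8/5 ]
R4 <- R4 - (-1/105)*R2:  [       0        0  652/105  -243/35 ]
R4 <- R4 - (163/56)*R3:  [     0      0      0  -16/7 ]
Upper-triangular form:
[ -7   -9     -2     -9 ]
[  0  -15      7     -9 ]
[  0    0  32/15   -8/5 ]
[  0    0      0  -16/7 ]
det(A) = (-1)^0 * (-7) * (-15) * (32/15) * (-16/7) = -512  (0 row swaps -> sign +1)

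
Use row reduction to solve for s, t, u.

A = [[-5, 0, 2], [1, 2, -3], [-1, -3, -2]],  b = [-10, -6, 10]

(2, -4, 0)

Forward elimination on [A|b]:
R2 <- R2 - (-1/5)*R1:  [     0      2  -13/5     -8 ]
R3 <- R3 - (1/5)*R1:  [     0     -3  -12/5     12 ]
R3 <- R3 - (-3/2)*R2:  [      0       0  -63/10       0 ]
Row echelon form:
[ -5  0       2  |  -10 ]
[  0  2   -13/5  |   -8 ]
[  0  0  -63/10  |    0 ]
Back-substitution:
u = (0) / (-63/10) = 0
t = (-8 - (-13/5)*(0)) / 2 = -4
s = (-10 - (2)*(0)) / -5 = 2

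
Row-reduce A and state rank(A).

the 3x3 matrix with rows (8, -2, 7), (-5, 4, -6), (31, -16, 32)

Row reduction:
R2 <- R2 - (-5/8)*R1:  [     0   11/4  -13/8 ]
R3 <- R3 - (31/8)*R1:  [     0  -33/4   39/8 ]
R3 <- R3 - (-3)*R2:  [ 0  0  0 ]
Row echelon form:
[ 8    -2      7 ]
[ 0  11/4  -13/8 ]
[ 0     0      0 ]
Nonzero rows / pivot columns: 2

rank(A) = 2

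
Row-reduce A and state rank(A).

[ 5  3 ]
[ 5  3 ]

Row reduction:
R2 <- R2 - (1)*R1:  [ 0  0 ]
Row echelon form:
[ 5  3 ]
[ 0  0 ]
Nonzero rows / pivot columns: 1

rank(A) = 1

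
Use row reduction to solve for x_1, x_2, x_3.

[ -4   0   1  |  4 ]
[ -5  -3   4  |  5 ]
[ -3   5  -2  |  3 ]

(-1, 0, 0)

Forward elimination on [A|b]:
R2 <- R2 - (5/4)*R1:  [    0    -3  11/4     0 ]
R3 <- R3 - (3/4)*R1:  [     0      5  -11/4      0 ]
R3 <- R3 - (-5/3)*R2:  [    0     0  11/6     0 ]
Row echelon form:
[ -4   0     1  |  4 ]
[  0  -3  11/4  |  0 ]
[  0   0  11/6  |  0 ]
Back-substitution:
x_3 = (0) / (11/6) = 0
x_2 = (0 - (11/4)*(0)) / -3 = 0
x_1 = (4 - (1)*(0)) / -4 = -1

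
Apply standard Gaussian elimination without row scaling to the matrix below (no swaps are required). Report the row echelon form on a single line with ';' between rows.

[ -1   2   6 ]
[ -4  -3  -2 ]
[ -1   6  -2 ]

REF = [-1 2 6; 0 -11 -26; 0 0 -192/11]

Forward elimination:
R2 <- R2 - (4)*R1:  [   0  -11  -26 ]
R3 <- R3 - (1)*R1:  [  0   4  -8 ]
R3 <- R3 - (-4/11)*R2:  [       0        0  -192/11 ]
Row echelon form:
[ -1    2        6 ]
[  0  -11      -26 ]
[  0    0  -192/11 ]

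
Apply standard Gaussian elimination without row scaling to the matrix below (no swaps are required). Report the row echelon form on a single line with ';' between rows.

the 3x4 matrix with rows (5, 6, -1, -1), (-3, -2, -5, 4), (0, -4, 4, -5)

Forward elimination:
R2 <- R2 - (-3/5)*R1:  [     0    8/5  -28/5   17/5 ]
R3 <- R3 - (-5/2)*R2:  [   0    0  -10  7/2 ]
Row echelon form:
[ 5    6     -1    -1 ]
[ 0  8/5  -28/5  17/5 ]
[ 0    0    -10   7/2 ]

REF = [5 6 -1 -1; 0 8/5 -28/5 17/5; 0 0 -10 7/2]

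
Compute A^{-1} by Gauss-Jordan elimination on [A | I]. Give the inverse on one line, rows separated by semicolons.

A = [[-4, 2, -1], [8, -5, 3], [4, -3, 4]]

Gauss-Jordan on [A | I]:
R1 <- (1/-4)*R1:  [    1  -1/2   1/4  |  -1/4     0     0 ]
R2 <- R2 - (8)*R1:  [  0  -1   1  |   2   1   0 ]
R3 <- R3 - (4)*R1:  [  0  -1   3  |   1   0   1 ]
R2 <- (1/-1)*R2:  [  0   1  -1  |  -2  -1   0 ]
R1 <- R1 - (-1/2)*R2:  [    1     0  -1/4  |  -5/4  -1/2     0 ]
R3 <- R3 - (-1)*R2:  [  0   0   2  |  -1  -1   1 ]
R3 <- (1/2)*R3:  [    0     0     1  |  -1/2  -1/2   1/2 ]
R1 <- R1 - (-1/4)*R3:  [     1      0      0  |  -11/8   -5/8    1/8 ]
R2 <- R2 - (-1)*R3:  [    0     1     0  |  -5/2  -3/2   1/2 ]
Right block of [I | A^{-1}] is the inverse:
[ -11/8  -5/8  1/8 ]
[  -5/2  -3/2  1/2 ]
[  -1/2  -1/2  1/2 ]

inverse = [-11/8 -5/8 1/8; -5/2 -3/2 1/2; -1/2 -1/2 1/2]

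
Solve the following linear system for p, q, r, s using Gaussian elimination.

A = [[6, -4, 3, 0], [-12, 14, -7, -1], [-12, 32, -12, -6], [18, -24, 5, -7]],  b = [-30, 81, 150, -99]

(-4, 3, 2, -5)

Forward elimination on [A|b]:
R2 <- R2 - (-2)*R1:  [  0   6  -1  -1  21 ]
R3 <- R3 - (-2)*R1:  [  0  24  -6  -6  90 ]
R4 <- R4 - (3)*R1:  [   0  -12   -4   -7   -9 ]
R3 <- R3 - (4)*R2:  [  0   0  -2  -2   6 ]
R4 <- R4 - (-2)*R2:  [  0   0  -6  -9  33 ]
R4 <- R4 - (3)*R3:  [  0   0   0  -3  15 ]
Row echelon form:
[ 6  -4   3   0  |  -30 ]
[ 0   6  -1  -1  |   21 ]
[ 0   0  -2  -2  |    6 ]
[ 0   0   0  -3  |   15 ]
Back-substitution:
s = (15) / -3 = -5
r = (6 - (-2)*(-5)) / -2 = 2
q = (21 - (-1)*(2) - (-1)*(-5)) / 6 = 3
p = (-30 - (-4)*(3) - (3)*(2)) / 6 = -4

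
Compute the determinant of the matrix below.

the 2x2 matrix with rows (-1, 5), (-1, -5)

det(A) = 10

Forward elimination:
R2 <- R2 - (1)*R1:  [   0  -10 ]
Upper-triangular form:
[ -1    5 ]
[  0  -10 ]
det(A) = (-1)^0 * (-1) * (-10) = 10  (0 row swaps -> sign +1)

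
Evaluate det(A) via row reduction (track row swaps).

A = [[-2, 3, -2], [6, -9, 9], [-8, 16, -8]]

det(A) = 24

Forward elimination:
R2 <- R2 - (-3)*R1:  [ 0  0  3 ]
R3 <- R3 - (4)*R1:  [ 0  4  0 ]
R2 <-> R3   (pivot in column 2 was zero)
[ -2  3  -2 ]
[  0  4   0 ]
[  0  0   3 ]
Upper-triangular form:
[ -2  3  -2 ]
[  0  4   0 ]
[  0  0   3 ]
det(A) = (-1)^1 * (-2) * (4) * (3) = 24  (1 row swap -> sign -1)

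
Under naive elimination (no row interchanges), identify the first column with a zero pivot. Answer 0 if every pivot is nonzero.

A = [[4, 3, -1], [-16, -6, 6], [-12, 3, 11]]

Naive forward elimination:
R2 <- R2 - (-4)*R1:  [ 0  6  2 ]
R3 <- R3 - (-3)*R1:  [  0  12   8 ]
R3 <- R3 - (2)*R2:  [ 0  0  4 ]
All pivots nonzero; naive elimination completes without hitting a zero pivot.

first zero-pivot column = 0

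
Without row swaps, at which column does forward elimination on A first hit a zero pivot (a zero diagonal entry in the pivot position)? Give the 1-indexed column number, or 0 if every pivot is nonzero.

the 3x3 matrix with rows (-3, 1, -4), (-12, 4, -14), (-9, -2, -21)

first zero-pivot column = 2

Naive forward elimination:
R2 <- R2 - (4)*R1:  [ 0  0  2 ]
R3 <- R3 - (3)*R1:  [  0  -5  -9 ]
Matrix at this point:
[ -3   1  -4 ]
[  0   0   2 ]
[  0  -5  -9 ]
Pivot entry (2,2) is zero but row 3 has -5 in column 2 -> naive elimination stops; a row interchange (e.g. R2 <-> R3) would be required here.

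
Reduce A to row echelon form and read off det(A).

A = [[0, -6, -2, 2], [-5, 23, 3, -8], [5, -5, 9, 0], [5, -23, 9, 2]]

det(A) = 360

Forward elimination:
R1 <-> R2   (pivot in column 1 was zero)
[ -5   23   3  -8 ]
[  0   -6  -2   2 ]
[  5   -5   9   0 ]
[  5  -23   9   2 ]
R3 <- R3 - (-1)*R1:  [  0  18  12  -8 ]
R4 <- R4 - (-1)*R1:  [  0   0  12  -6 ]
R3 <- R3 - (-3)*R2:  [  0   0   6  -2 ]
R4 <- R4 - (2)*R3:  [  0   0   0  -2 ]
Upper-triangular form:
[ -5  23   3  -8 ]
[  0  -6  -2   2 ]
[  0   0   6  -2 ]
[  0   0   0  -2 ]
det(A) = (-1)^1 * (-5) * (-6) * (6) * (-2) = 360  (1 row swap -> sign -1)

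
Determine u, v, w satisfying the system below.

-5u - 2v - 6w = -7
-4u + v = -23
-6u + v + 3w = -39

(5, -3, -2)

Forward elimination on [A|b]:
R2 <- R2 - (4/5)*R1:  [     0   13/5   24/5  -87/5 ]
R3 <- R3 - (6/5)*R1:  [      0    17/5    51/5  -153/5 ]
R3 <- R3 - (17/13)*R2:  [       0        0    51/13  -102/13 ]
Row echelon form:
[ -5    -2     -6  |       -7 ]
[  0  13/5   24/5  |    -87/5 ]
[  0     0  51/13  |  -102/13 ]
Back-substitution:
w = (-102/13) / (51/13) = -2
v = (-87/5 - (24/5)*(-2)) / (13/5) = -3
u = (-7 - (-2)*(-3) - (-6)*(-2)) / -5 = 5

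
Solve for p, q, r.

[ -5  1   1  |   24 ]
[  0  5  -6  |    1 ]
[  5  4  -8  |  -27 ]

(-3, 5, 4)

Forward elimination on [A|b]:
R3 <- R3 - (-1)*R1:  [  0   5  -7  -3 ]
R3 <- R3 - (1)*R2:  [  0   0  -1  -4 ]
Row echelon form:
[ -5  1   1  |  24 ]
[  0  5  -6  |   1 ]
[  0  0  -1  |  -4 ]
Back-substitution:
r = (-4) / -1 = 4
q = (1 - (-6)*(4)) / 5 = 5
p = (24 - (1)*(5) - (1)*(4)) / -5 = -3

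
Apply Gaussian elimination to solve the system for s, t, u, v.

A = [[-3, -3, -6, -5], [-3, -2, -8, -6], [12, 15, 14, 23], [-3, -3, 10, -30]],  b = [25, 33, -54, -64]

Forward elimination on [A|b]:
R2 <- R2 - (1)*R1:  [  0   1  -2  -1   8 ]
R3 <- R3 - (-4)*R1:  [   0    3  -10    3   46 ]
R4 <- R4 - (1)*R1:  [   0    0   16  -25  -89 ]
R3 <- R3 - (3)*R2:  [  0   0  -4   6  22 ]
R4 <- R4 - (-4)*R3:  [  0   0   0  -1  -1 ]
Row echelon form:
[ -3  -3  -6  -5  |  25 ]
[  0   1  -2  -1  |   8 ]
[  0   0  -4   6  |  22 ]
[  0   0   0  -1  |  -1 ]
Back-substitution:
v = (-1) / -1 = 1
u = (22 - (6)*(1)) / -4 = -4
t = (8 - (-2)*(-4) - (-1)*(1)) / 1 = 1
s = (25 - (-3)*(1) - (-6)*(-4) - (-5)*(1)) / -3 = -3

(-3, 1, -4, 1)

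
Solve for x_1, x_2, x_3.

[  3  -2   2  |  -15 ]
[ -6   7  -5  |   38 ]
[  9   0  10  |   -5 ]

Forward elimination on [A|b]:
R2 <- R2 - (-2)*R1:  [  0   3  -1   8 ]
R3 <- R3 - (3)*R1:  [  0   6   4  40 ]
R3 <- R3 - (2)*R2:  [  0   0   6  24 ]
Row echelon form:
[ 3  -2   2  |  -15 ]
[ 0   3  -1  |    8 ]
[ 0   0   6  |   24 ]
Back-substitution:
x_3 = (24) / 6 = 4
x_2 = (8 - (-1)*(4)) / 3 = 4
x_1 = (-15 - (-2)*(4) - (2)*(4)) / 3 = -5

(-5, 4, 4)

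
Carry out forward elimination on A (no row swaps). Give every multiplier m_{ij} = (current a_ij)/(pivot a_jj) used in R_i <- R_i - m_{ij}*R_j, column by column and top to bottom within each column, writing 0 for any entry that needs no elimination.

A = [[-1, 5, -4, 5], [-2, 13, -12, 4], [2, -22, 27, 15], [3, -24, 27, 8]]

multipliers: 2, -2, -3, -4, -3, 1

Forward elimination:
R2 <- R2 - (2)*R1:  [  0   3  -4  -6 ]
R3 <- R3 - (-2)*R1:  [   0  -12   19   25 ]
R4 <- R4 - (-3)*R1:  [  0  -9  15  23 ]
R3 <- R3 - (-4)*R2:  [ 0  0  3  1 ]
R4 <- R4 - (-3)*R2:  [ 0  0  3  5 ]
R4 <- R4 - (1)*R3:  [ 0  0  0  4 ]
Multipliers (in order of application): m_{21} = 2, m_{31} = -2, m_{41} = -3, m_{32} = -4, m_{42} = -3, m_{43} = 1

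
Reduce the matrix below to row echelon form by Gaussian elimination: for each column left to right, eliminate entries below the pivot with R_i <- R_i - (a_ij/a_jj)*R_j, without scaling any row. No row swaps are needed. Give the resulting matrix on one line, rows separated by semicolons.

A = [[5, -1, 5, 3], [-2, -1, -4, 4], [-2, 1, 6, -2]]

Forward elimination:
R2 <- R2 - (-2/5)*R1:  [    0  -7/5    -2  26/5 ]
R3 <- R3 - (-2/5)*R1:  [    0   3/5     8  -4/5 ]
R3 <- R3 - (-3/7)*R2:  [    0     0  50/7  10/7 ]
Row echelon form:
[ 5    -1     5     3 ]
[ 0  -7/5    -2  26/5 ]
[ 0     0  50/7  10/7 ]

REF = [5 -1 5 3; 0 -7/5 -2 26/5; 0 0 50/7 10/7]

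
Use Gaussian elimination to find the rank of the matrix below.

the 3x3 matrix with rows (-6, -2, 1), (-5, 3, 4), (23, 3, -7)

rank(A) = 2

Row reduction:
R2 <- R2 - (5/6)*R1:  [    0  14/3  19/6 ]
R3 <- R3 - (-23/6)*R1:  [     0  -14/3  -19/6 ]
R3 <- R3 - (-1)*R2:  [ 0  0  0 ]
Row echelon form:
[ -6    -2     1 ]
[  0  14/3  19/6 ]
[  0     0     0 ]
Nonzero rows / pivot columns: 2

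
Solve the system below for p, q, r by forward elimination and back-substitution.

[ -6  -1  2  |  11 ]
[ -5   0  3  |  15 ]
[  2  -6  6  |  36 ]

Forward elimination on [A|b]:
R2 <- R2 - (5/6)*R1:  [    0   5/6   4/3  35/6 ]
R3 <- R3 - (-1/3)*R1:  [     0  -19/3   20/3  119/3 ]
R3 <- R3 - (-38/5)*R2:  [    0     0  84/5    84 ]
Row echelon form:
[ -6   -1     2  |    11 ]
[  0  5/6   4/3  |  35/6 ]
[  0    0  84/5  |    84 ]
Back-substitution:
r = (84) / (84/5) = 5
q = (35/6 - (4/3)*(5)) / (5/6) = -1
p = (11 - (-1)*(-1) - (2)*(5)) / -6 = 0

(0, -1, 5)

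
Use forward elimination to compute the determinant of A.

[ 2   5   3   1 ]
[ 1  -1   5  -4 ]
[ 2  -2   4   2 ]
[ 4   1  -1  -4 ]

Forward elimination:
R2 <- R2 - (1/2)*R1:  [    0  -7/2   7/2  -9/2 ]
R3 <- R3 - (1)*R1:  [  0  -7   1   1 ]
R4 <- R4 - (2)*R1:  [  0  -9  -7  -6 ]
R3 <- R3 - (2)*R2:  [  0   0  -6  10 ]
R4 <- R4 - (18/7)*R2:  [    0     0   -16  39/7 ]
R4 <- R4 - (8/3)*R3:  [       0        0        0  -443/21 ]
Upper-triangular form:
[ 2     5    3        1 ]
[ 0  -7/2  7/2     -9/2 ]
[ 0     0   -6       10 ]
[ 0     0    0  -443/21 ]
det(A) = (-1)^0 * (2) * (-7/2) * (-6) * (-443/21) = -886  (0 row swaps -> sign +1)

det(A) = -886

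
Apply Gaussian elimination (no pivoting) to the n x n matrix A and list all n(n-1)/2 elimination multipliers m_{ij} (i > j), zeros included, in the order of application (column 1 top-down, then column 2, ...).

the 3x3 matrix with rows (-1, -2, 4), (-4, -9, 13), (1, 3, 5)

Forward elimination:
R2 <- R2 - (4)*R1:  [  0  -1  -3 ]
R3 <- R3 - (-1)*R1:  [ 0  1  9 ]
R3 <- R3 - (-1)*R2:  [ 0  0  6 ]
Multipliers (in order of application): m_{21} = 4, m_{31} = -1, m_{32} = -1

multipliers: 4, -1, -1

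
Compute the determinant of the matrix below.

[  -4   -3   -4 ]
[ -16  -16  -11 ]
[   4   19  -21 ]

Forward elimination:
R2 <- R2 - (4)*R1:  [  0  -4   5 ]
R3 <- R3 - (-1)*R1:  [   0   16  -25 ]
R3 <- R3 - (-4)*R2:  [  0   0  -5 ]
Upper-triangular form:
[ -4  -3  -4 ]
[  0  -4   5 ]
[  0   0  -5 ]
det(A) = (-1)^0 * (-4) * (-4) * (-5) = -80  (0 row swaps -> sign +1)

det(A) = -80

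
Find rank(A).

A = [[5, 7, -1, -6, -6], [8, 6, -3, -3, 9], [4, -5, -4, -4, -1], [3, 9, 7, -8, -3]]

Row reduction:
R2 <- R2 - (8/5)*R1:  [     0  -26/5   -7/5   33/5   93/5 ]
R3 <- R3 - (4/5)*R1:  [     0  -53/5  -16/5    4/5   19/5 ]
R4 <- R4 - (3/5)*R1:  [     0   24/5   38/5  -22/5    3/5 ]
R3 <- R3 - (53/26)*R2:  [       0        0    -9/26  -329/26  -887/26 ]
R4 <- R4 - (-12/13)*R2:  [      0       0   82/13   22/13  231/13 ]
R4 <- R4 - (-164/9)*R3:  [       0        0        0  -2060/9  -5435/9 ]
Row echelon form:
[ 5      7     -1       -6       -6 ]
[ 0  -26/5   -7/5     33/5     93/5 ]
[ 0      0  -9/26  -329/26  -887/26 ]
[ 0      0      0  -2060/9  -5435/9 ]
Nonzero rows / pivot columns: 4

rank(A) = 4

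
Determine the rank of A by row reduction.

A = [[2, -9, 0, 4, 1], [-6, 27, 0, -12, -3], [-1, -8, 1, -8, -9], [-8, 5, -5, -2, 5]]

Row reduction:
R2 <- R2 - (-3)*R1:  [ 0  0  0  0  0 ]
R3 <- R3 - (-1/2)*R1:  [     0  -25/2      1     -6  -17/2 ]
R4 <- R4 - (-4)*R1:  [   0  -31   -5   14    9 ]
R2 <-> R3   (pivot in column 2 was zero)
[ 2     -9   0   4      1 ]
[ 0  -25/2   1  -6  -17/2 ]
[ 0      0   0   0      0 ]
[ 0    -31  -5  14      9 ]
R4 <- R4 - (62/25)*R2:  [       0        0  -187/25   722/25   752/25 ]
R3 <-> R4   (pivot in column 3 was zero)
[ 2     -9        0       4       1 ]
[ 0  -25/2        1      -6   -17/2 ]
[ 0      0  -187/25  722/25  752/25 ]
[ 0      0        0       0       0 ]
Row echelon form:
[ 2     -9        0       4       1 ]
[ 0  -25/2        1      -6   -17/2 ]
[ 0      0  -187/25  722/25  752/25 ]
[ 0      0        0       0       0 ]
Nonzero rows / pivot columns: 3

rank(A) = 3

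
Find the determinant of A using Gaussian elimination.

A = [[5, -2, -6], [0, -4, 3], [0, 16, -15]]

Forward elimination:
R3 <- R3 - (-4)*R2:  [  0   0  -3 ]
Upper-triangular form:
[ 5  -2  -6 ]
[ 0  -4   3 ]
[ 0   0  -3 ]
det(A) = (-1)^0 * (5) * (-4) * (-3) = 60  (0 row swaps -> sign +1)

det(A) = 60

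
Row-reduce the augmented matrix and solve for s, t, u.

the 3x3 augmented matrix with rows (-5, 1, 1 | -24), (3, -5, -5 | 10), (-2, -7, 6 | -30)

Forward elimination on [A|b]:
R2 <- R2 - (-3/5)*R1:  [     0  -22/5  -22/5  -22/5 ]
R3 <- R3 - (2/5)*R1:  [      0   -37/5    28/5  -102/5 ]
R3 <- R3 - (37/22)*R2:  [   0    0   13  -13 ]
Row echelon form:
[ -5      1      1  |    -24 ]
[  0  -22/5  -22/5  |  -22/5 ]
[  0      0     13  |    -13 ]
Back-substitution:
u = (-13) / 13 = -1
t = (-22/5 - (-22/5)*(-1)) / (-22/5) = 2
s = (-24 - (1)*(2) - (1)*(-1)) / -5 = 5

(5, 2, -1)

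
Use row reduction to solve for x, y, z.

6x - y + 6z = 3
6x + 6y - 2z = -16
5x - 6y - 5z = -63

(-4, 3, 5)

Forward elimination on [A|b]:
R2 <- R2 - (1)*R1:  [   0    7   -8  -19 ]
R3 <- R3 - (5/6)*R1:  [      0   -31/6     -10  -131/2 ]
R3 <- R3 - (-31/42)*R2:  [        0         0   -334/21  -1670/21 ]
Row echelon form:
[ 6  -1        6  |         3 ]
[ 0   7       -8  |       -19 ]
[ 0   0  -334/21  |  -1670/21 ]
Back-substitution:
z = (-1670/21) / (-334/21) = 5
y = (-19 - (-8)*(5)) / 7 = 3
x = (3 - (-1)*(3) - (6)*(5)) / 6 = -4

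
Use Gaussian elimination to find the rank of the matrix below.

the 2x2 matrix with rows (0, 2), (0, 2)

Row reduction:
R2 <- R2 - (1)*R1:  [ 0  0 ]
Row echelon form:
[ 0  2 ]
[ 0  0 ]
Nonzero rows / pivot columns: 1

rank(A) = 1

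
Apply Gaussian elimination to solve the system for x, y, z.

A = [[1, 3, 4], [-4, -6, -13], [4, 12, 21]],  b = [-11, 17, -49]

Forward elimination on [A|b]:
R2 <- R2 - (-4)*R1:  [   0    6    3  -27 ]
R3 <- R3 - (4)*R1:  [  0   0   5  -5 ]
Row echelon form:
[ 1  3  4  |  -11 ]
[ 0  6  3  |  -27 ]
[ 0  0  5  |   -5 ]
Back-substitution:
z = (-5) / 5 = -1
y = (-27 - (3)*(-1)) / 6 = -4
x = (-11 - (3)*(-4) - (4)*(-1)) / 1 = 5

(5, -4, -1)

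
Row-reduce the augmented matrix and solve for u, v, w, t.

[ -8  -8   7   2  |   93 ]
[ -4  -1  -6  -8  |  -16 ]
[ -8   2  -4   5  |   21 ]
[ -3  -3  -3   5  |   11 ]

(-5, -2, 5, 1)

Forward elimination on [A|b]:
R2 <- R2 - (1/2)*R1:  [      0       3   -19/2      -9  -125/2 ]
R3 <- R3 - (1)*R1:  [   0   10  -11    3  -72 ]
R4 <- R4 - (3/8)*R1:  [      0       0   -45/8    17/4  -191/8 ]
R3 <- R3 - (10/3)*R2:  [     0      0   62/3     33  409/3 ]
R4 <- R4 - (-135/496)*R3:  [        0         0         0  6563/496  6563/496 ]
Row echelon form:
[ -8  -8      7         2  |        93 ]
[  0   3  -19/2        -9  |    -125/2 ]
[  0   0   62/3        33  |     409/3 ]
[  0   0      0  6563/496  |  6563/496 ]
Back-substitution:
t = (6563/496) / (6563/496) = 1
w = (409/3 - (33)*(1)) / (62/3) = 5
v = (-125/2 - (-19/2)*(5) - (-9)*(1)) / 3 = -2
u = (93 - (-8)*(-2) - (7)*(5) - (2)*(1)) / -8 = -5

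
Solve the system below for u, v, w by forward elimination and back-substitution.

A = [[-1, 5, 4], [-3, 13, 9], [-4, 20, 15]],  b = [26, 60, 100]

(5, 3, 4)

Forward elimination on [A|b]:
R2 <- R2 - (3)*R1:  [   0   -2   -3  -18 ]
R3 <- R3 - (4)*R1:  [  0   0  -1  -4 ]
Row echelon form:
[ -1   5   4  |   26 ]
[  0  -2  -3  |  -18 ]
[  0   0  -1  |   -4 ]
Back-substitution:
w = (-4) / -1 = 4
v = (-18 - (-3)*(4)) / -2 = 3
u = (26 - (5)*(3) - (4)*(4)) / -1 = 5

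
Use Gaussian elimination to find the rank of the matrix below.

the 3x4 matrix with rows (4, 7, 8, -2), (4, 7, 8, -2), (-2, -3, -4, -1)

rank(A) = 2

Row reduction:
R2 <- R2 - (1)*R1:  [ 0  0  0  0 ]
R3 <- R3 - (-1/2)*R1:  [   0  1/2    0   -2 ]
R2 <-> R3   (pivot in column 2 was zero)
[ 4    7  8  -2 ]
[ 0  1/2  0  -2 ]
[ 0    0  0   0 ]
Row echelon form:
[ 4    7  8  -2 ]
[ 0  1/2  0  -2 ]
[ 0    0  0   0 ]
Nonzero rows / pivot columns: 2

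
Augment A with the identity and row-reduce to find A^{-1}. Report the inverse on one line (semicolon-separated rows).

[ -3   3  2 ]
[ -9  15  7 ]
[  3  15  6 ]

Gauss-Jordan on [A | I]:
R1 <- (1/-3)*R1:  [    1    -1  -2/3  |  -1/3     0     0 ]
R2 <- R2 - (-9)*R1:  [  0   6   1  |  -3   1   0 ]
R3 <- R3 - (3)*R1:  [  0  18   8  |   1   0   1 ]
R2 <- (1/6)*R2:  [    0     1   1/6  |  -1/2   1/6     0 ]
R1 <- R1 - (-1)*R2:  [    1     0  -1/2  |  -5/6   1/6     0 ]
R3 <- R3 - (18)*R2:  [  0   0   5  |  10  -3   1 ]
R3 <- (1/5)*R3:  [    0     0     1  |     2  -3/5   1/5 ]
R1 <- R1 - (-1/2)*R3:  [     1      0      0  |    1/6  -2/15   1/10 ]
R2 <- R2 - (1/6)*R3:  [     0      1      0  |   -5/6   4/15  -1/30 ]
Right block of [I | A^{-1}] is the inverse:
[  1/6  -2/15   1/10 ]
[ -5/6   4/15  -1/30 ]
[    2   -3/5    1/5 ]

inverse = [1/6 -2/15 1/10; -5/6 4/15 -1/30; 2 -3/5 1/5]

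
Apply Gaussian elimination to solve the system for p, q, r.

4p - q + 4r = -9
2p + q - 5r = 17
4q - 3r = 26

Forward elimination on [A|b]:
R2 <- R2 - (1/2)*R1:  [    0   3/2    -7  43/2 ]
R3 <- R3 - (8/3)*R2:  [     0      0   47/3  -94/3 ]
Row echelon form:
[ 4   -1     4  |     -9 ]
[ 0  3/2    -7  |   43/2 ]
[ 0    0  47/3  |  -94/3 ]
Back-substitution:
r = (-94/3) / (47/3) = -2
q = (43/2 - (-7)*(-2)) / (3/2) = 5
p = (-9 - (-1)*(5) - (4)*(-2)) / 4 = 1

(1, 5, -2)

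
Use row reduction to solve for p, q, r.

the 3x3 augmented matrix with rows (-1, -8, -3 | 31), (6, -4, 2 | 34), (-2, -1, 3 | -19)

(5, -3, -4)

Forward elimination on [A|b]:
R2 <- R2 - (-6)*R1:  [   0  -52  -16  220 ]
R3 <- R3 - (2)*R1:  [   0   15    9  -81 ]
R3 <- R3 - (-15/52)*R2:  [       0        0    57/13  -228/13 ]
Row echelon form:
[ -1   -8     -3  |       31 ]
[  0  -52    -16  |      220 ]
[  0    0  57/13  |  -228/13 ]
Back-substitution:
r = (-228/13) / (57/13) = -4
q = (220 - (-16)*(-4)) / -52 = -3
p = (31 - (-8)*(-3) - (-3)*(-4)) / -1 = 5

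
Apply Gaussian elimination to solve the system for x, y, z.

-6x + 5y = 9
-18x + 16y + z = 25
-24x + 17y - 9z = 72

Forward elimination on [A|b]:
R2 <- R2 - (3)*R1:  [  0   1   1  -2 ]
R3 <- R3 - (4)*R1:  [  0  -3  -9  36 ]
R3 <- R3 - (-3)*R2:  [  0   0  -6  30 ]
Row echelon form:
[ -6  5   0  |   9 ]
[  0  1   1  |  -2 ]
[  0  0  -6  |  30 ]
Back-substitution:
z = (30) / -6 = -5
y = (-2 - (1)*(-5)) / 1 = 3
x = (9 - (5)*(3)) / -6 = 1

(1, 3, -5)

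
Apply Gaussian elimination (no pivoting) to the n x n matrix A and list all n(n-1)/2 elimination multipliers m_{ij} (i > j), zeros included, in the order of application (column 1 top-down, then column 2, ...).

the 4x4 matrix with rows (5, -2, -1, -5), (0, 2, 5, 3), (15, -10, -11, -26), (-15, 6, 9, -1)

multipliers: 0, 3, -3, -2, 0, 3

Forward elimination:
R2: entry in column 1 is already 0 -> m_{21} = 0 (no row operation needed)
R3 <- R3 - (3)*R1:  [   0   -4   -8  -11 ]
R4 <- R4 - (-3)*R1:  [   0    0    6  -16 ]
R3 <- R3 - (-2)*R2:  [  0   0   2  -5 ]
R4: entry in column 2 is already 0 -> m_{42} = 0 (no row operation needed)
R4 <- R4 - (3)*R3:  [  0   0   0  -1 ]
Multipliers (in order of application): m_{21} = 0, m_{31} = 3, m_{41} = -3, m_{32} = -2, m_{42} = 0, m_{43} = 3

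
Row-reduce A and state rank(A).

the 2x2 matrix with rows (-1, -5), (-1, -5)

Row reduction:
R2 <- R2 - (1)*R1:  [ 0  0 ]
Row echelon form:
[ -1  -5 ]
[  0   0 ]
Nonzero rows / pivot columns: 1

rank(A) = 1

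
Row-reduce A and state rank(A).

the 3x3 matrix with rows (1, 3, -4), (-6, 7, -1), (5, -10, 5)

rank(A) = 2

Row reduction:
R2 <- R2 - (-6)*R1:  [   0   25  -25 ]
R3 <- R3 - (5)*R1:  [   0  -25   25 ]
R3 <- R3 - (-1)*R2:  [ 0  0  0 ]
Row echelon form:
[ 1   3   -4 ]
[ 0  25  -25 ]
[ 0   0    0 ]
Nonzero rows / pivot columns: 2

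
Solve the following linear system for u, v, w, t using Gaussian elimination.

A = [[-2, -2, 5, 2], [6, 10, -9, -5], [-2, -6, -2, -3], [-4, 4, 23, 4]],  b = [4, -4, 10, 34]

(-1, 0, 2, -4)

Forward elimination on [A|b]:
R2 <- R2 - (-3)*R1:  [ 0  4  6  1  8 ]
R3 <- R3 - (1)*R1:  [  0  -4  -7  -5   6 ]
R4 <- R4 - (2)*R1:  [  0   8  13   0  26 ]
R3 <- R3 - (-1)*R2:  [  0   0  -1  -4  14 ]
R4 <- R4 - (2)*R2:  [  0   0   1  -2  10 ]
R4 <- R4 - (-1)*R3:  [  0   0   0  -6  24 ]
Row echelon form:
[ -2  -2   5   2  |   4 ]
[  0   4   6   1  |   8 ]
[  0   0  -1  -4  |  14 ]
[  0   0   0  -6  |  24 ]
Back-substitution:
t = (24) / -6 = -4
w = (14 - (-4)*(-4)) / -1 = 2
v = (8 - (6)*(2) - (1)*(-4)) / 4 = 0
u = (4 - (-2)*(0) - (5)*(2) - (2)*(-4)) / -2 = -1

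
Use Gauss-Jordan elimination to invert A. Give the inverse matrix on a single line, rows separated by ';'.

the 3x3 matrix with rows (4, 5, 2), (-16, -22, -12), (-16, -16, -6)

inverse = [-5/4 -1/24 -1/3; 2 1/6 1/3; -2 -1/3 -1/6]

Gauss-Jordan on [A | I]:
R1 <- (1/4)*R1:  [   1  5/4  1/2  |  1/4    0    0 ]
R2 <- R2 - (-16)*R1:  [  0  -2  -4  |   4   1   0 ]
R3 <- R3 - (-16)*R1:  [ 0  4  2  |  4  0  1 ]
R2 <- (1/-2)*R2:  [    0     1     2  |    -2  -1/2     0 ]
R1 <- R1 - (5/4)*R2:  [    1     0    -2  |  11/4   5/8     0 ]
R3 <- R3 - (4)*R2:  [  0   0  -6  |  12   2   1 ]
R3 <- (1/-6)*R3:  [    0     0     1  |    -2  -1/3  -1/6 ]
R1 <- R1 - (-2)*R3:  [     1      0      0  |   -5/4  -1/24   -1/3 ]
R2 <- R2 - (2)*R3:  [   0    1    0  |    2  1/6  1/3 ]
Right block of [I | A^{-1}] is the inverse:
[ -5/4  -1/24  -1/3 ]
[    2    1/6   1/3 ]
[   -2   -1/3  -1/6 ]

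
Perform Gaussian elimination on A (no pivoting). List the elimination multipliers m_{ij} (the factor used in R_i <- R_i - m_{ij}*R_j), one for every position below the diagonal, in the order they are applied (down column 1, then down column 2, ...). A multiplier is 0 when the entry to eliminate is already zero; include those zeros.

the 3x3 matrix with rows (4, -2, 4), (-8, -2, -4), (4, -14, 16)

Forward elimination:
R2 <- R2 - (-2)*R1:  [  0  -6   4 ]
R3 <- R3 - (1)*R1:  [   0  -12   12 ]
R3 <- R3 - (2)*R2:  [ 0  0  4 ]
Multipliers (in order of application): m_{21} = -2, m_{31} = 1, m_{32} = 2

multipliers: -2, 1, 2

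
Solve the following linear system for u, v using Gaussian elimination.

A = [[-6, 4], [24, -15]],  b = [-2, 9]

(1, 1)

Forward elimination on [A|b]:
R2 <- R2 - (-4)*R1:  [ 0  1  1 ]
Row echelon form:
[ -6  4  |  -2 ]
[  0  1  |   1 ]
Back-substitution:
v = (1) / 1 = 1
u = (-2 - (4)*(1)) / -6 = 1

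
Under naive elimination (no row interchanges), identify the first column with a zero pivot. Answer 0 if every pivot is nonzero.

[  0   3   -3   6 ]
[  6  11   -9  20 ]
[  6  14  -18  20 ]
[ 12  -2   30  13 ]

Naive forward elimination:
Pivot entry (1,1) is zero but row 2 has 6 in column 1 -> naive elimination stops; a row interchange (e.g. R1 <-> R2) would be required here.

first zero-pivot column = 1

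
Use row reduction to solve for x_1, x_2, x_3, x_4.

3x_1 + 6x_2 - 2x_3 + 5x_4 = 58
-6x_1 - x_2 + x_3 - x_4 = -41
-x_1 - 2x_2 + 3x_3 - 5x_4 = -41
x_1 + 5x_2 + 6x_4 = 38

(5, 3, -5, 3)

Forward elimination on [A|b]:
R2 <- R2 - (-2)*R1:  [  0  11  -3   9  75 ]
R3 <- R3 - (-1/3)*R1:  [     0      0    7/3  -10/3  -65/3 ]
R4 <- R4 - (1/3)*R1:  [    0     3   2/3  13/3  56/3 ]
R4 <- R4 - (3/11)*R2:  [      0       0   49/33   62/33  -59/33 ]
R4 <- R4 - (7/11)*R3:  [  0   0   0   4  12 ]
Row echelon form:
[ 3   6   -2      5  |     58 ]
[ 0  11   -3      9  |     75 ]
[ 0   0  7/3  -10/3  |  -65/3 ]
[ 0   0    0      4  |     12 ]
Back-substitution:
x_4 = (12) / 4 = 3
x_3 = (-65/3 - (-10/3)*(3)) / (7/3) = -5
x_2 = (75 - (-3)*(-5) - (9)*(3)) / 11 = 3
x_1 = (58 - (6)*(3) - (-2)*(-5) - (5)*(3)) / 3 = 5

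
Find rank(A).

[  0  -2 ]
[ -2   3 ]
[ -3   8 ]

rank(A) = 2

Row reduction:
R1 <-> R2   (pivot in column 1 was zero)
[ -2   3 ]
[  0  -2 ]
[ -3   8 ]
R3 <- R3 - (3/2)*R1:  [   0  7/2 ]
R3 <- R3 - (-7/4)*R2:  [ 0  0 ]
Row echelon form:
[ -2   3 ]
[  0  -2 ]
[  0   0 ]
Nonzero rows / pivot columns: 2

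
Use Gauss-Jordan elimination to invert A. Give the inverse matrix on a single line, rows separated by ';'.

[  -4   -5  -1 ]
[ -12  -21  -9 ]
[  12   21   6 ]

Gauss-Jordan on [A | I]:
R1 <- (1/-4)*R1:  [    1   5/4   1/4  |  -1/4     0     0 ]
R2 <- R2 - (-12)*R1:  [  0  -6  -6  |  -3   1   0 ]
R3 <- R3 - (12)*R1:  [ 0  6  3  |  3  0  1 ]
R2 <- (1/-6)*R2:  [    0     1     1  |   1/2  -1/6     0 ]
R1 <- R1 - (5/4)*R2:  [    1     0    -1  |  -7/8  5/24     0 ]
R3 <- R3 - (6)*R2:  [  0   0  -3  |   0   1   1 ]
R3 <- (1/-3)*R3:  [    0     0     1  |     0  -1/3  -1/3 ]
R1 <- R1 - (-1)*R3:  [    1     0     0  |  -7/8  -1/8  -1/3 ]
R2 <- R2 - (1)*R3:  [   0    1    0  |  1/2  1/6  1/3 ]
Right block of [I | A^{-1}] is the inverse:
[ -7/8  -1/8  -1/3 ]
[  1/2   1/6   1/3 ]
[    0  -1/3  -1/3 ]

inverse = [-7/8 -1/8 -1/3; 1/2 1/6 1/3; 0 -1/3 -1/3]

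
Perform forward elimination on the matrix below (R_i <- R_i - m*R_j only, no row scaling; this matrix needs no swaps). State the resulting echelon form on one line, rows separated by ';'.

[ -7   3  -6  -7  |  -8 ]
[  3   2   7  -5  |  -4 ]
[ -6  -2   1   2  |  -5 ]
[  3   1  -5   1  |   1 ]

Forward elimination:
R2 <- R2 - (-3/7)*R1:  [     0   23/7   31/7     -8  -52/7 ]
R3 <- R3 - (6/7)*R1:  [     0  -32/7   43/7      8   13/7 ]
R4 <- R4 - (-3/7)*R1:  [     0   16/7  -53/7     -2  -17/7 ]
R3 <- R3 - (-32/23)*R2:  [       0        0   283/23   -72/23  -195/23 ]
R4 <- R4 - (16/23)*R2:  [       0        0  -245/23    82/23    63/23 ]
R4 <- R4 - (-245/283)*R3:  [         0          0          0    242/283  -1302/283 ]
Row echelon form:
[ -7     3      -6       -7  |         -8 ]
[  0  23/7    31/7       -8  |      -52/7 ]
[  0     0  283/23   -72/23  |    -195/23 ]
[  0     0       0  242/283  |  -1302/283 ]

REF = [-7 3 -6 -7 -8; 0 23/7 31/7 -8 -52/7; 0 0 283/23 -72/23 -195/23; 0 0 0 242/283 -1302/283]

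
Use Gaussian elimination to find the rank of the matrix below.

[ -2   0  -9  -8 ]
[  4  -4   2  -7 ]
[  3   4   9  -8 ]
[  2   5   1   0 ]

rank(A) = 4

Row reduction:
R2 <- R2 - (-2)*R1:  [   0   -4  -16  -23 ]
R3 <- R3 - (-3/2)*R1:  [    0     4  -9/2   -20 ]
R4 <- R4 - (-1)*R1:  [  0   5  -8  -8 ]
R3 <- R3 - (-1)*R2:  [     0      0  -41/2    -43 ]
R4 <- R4 - (-5/4)*R2:  [      0       0     -28  -147/4 ]
R4 <- R4 - (56/41)*R3:  [        0         0         0  3605/164 ]
Row echelon form:
[ -2   0     -9        -8 ]
[  0  -4    -16       -23 ]
[  0   0  -41/2       -43 ]
[  0   0      0  3605/164 ]
Nonzero rows / pivot columns: 4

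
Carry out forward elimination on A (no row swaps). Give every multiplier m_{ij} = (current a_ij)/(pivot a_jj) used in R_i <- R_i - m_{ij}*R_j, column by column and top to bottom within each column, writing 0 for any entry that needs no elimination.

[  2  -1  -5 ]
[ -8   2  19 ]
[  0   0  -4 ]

Forward elimination:
R2 <- R2 - (-4)*R1:  [  0  -2  -1 ]
R3: entry in column 1 is already 0 -> m_{31} = 0 (no row operation needed)
R3: entry in column 2 is already 0 -> m_{32} = 0 (no row operation needed)
Multipliers (in order of application): m_{21} = -4, m_{31} = 0, m_{32} = 0

multipliers: -4, 0, 0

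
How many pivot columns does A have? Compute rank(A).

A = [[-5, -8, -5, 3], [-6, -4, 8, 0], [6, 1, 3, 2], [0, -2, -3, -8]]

rank(A) = 4

Row reduction:
R2 <- R2 - (6/5)*R1:  [     0   28/5     14  -18/5 ]
R3 <- R3 - (-6/5)*R1:  [     0  -43/5     -3   28/5 ]
R3 <- R3 - (-43/28)*R2:  [    0     0  37/2  1/14 ]
R4 <- R4 - (-5/14)*R2:  [     0      0      2  -65/7 ]
R4 <- R4 - (4/37)*R3:  [         0          0          0  -2407/259 ]
Row echelon form:
[ -5    -8    -5          3 ]
[  0  28/5    14      -18/5 ]
[  0     0  37/2       1/14 ]
[  0     0     0  -2407/259 ]
Nonzero rows / pivot columns: 4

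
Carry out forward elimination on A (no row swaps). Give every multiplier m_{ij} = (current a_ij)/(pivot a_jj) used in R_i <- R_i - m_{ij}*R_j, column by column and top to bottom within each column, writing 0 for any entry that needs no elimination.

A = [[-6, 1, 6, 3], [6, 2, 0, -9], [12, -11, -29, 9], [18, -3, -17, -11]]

Forward elimination:
R2 <- R2 - (-1)*R1:  [  0   3   6  -6 ]
R3 <- R3 - (-2)*R1:  [   0   -9  -17   15 ]
R4 <- R4 - (-3)*R1:  [  0   0   1  -2 ]
R3 <- R3 - (-3)*R2:  [  0   0   1  -3 ]
R4: entry in column 2 is already 0 -> m_{42} = 0 (no row operation needed)
R4 <- R4 - (1)*R3:  [ 0  0  0  1 ]
Multipliers (in order of application): m_{21} = -1, m_{31} = -2, m_{41} = -3, m_{32} = -3, m_{42} = 0, m_{43} = 1

multipliers: -1, -2, -3, -3, 0, 1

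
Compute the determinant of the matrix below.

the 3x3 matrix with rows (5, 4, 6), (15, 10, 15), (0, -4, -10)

Forward elimination:
R2 <- R2 - (3)*R1:  [  0  -2  -3 ]
R3 <- R3 - (2)*R2:  [  0   0  -4 ]
Upper-triangular form:
[ 5   4   6 ]
[ 0  -2  -3 ]
[ 0   0  -4 ]
det(A) = (-1)^0 * (5) * (-2) * (-4) = 40  (0 row swaps -> sign +1)

det(A) = 40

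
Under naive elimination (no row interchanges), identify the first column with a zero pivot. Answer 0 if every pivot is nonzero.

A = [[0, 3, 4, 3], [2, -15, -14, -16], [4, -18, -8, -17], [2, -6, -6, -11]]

Naive forward elimination:
Pivot entry (1,1) is zero but row 2 has 2 in column 1 -> naive elimination stops; a row interchange (e.g. R1 <-> R2) would be required here.

first zero-pivot column = 1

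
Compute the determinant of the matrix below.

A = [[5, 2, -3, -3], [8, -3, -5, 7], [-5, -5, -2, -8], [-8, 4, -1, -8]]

det(A) = 3262

Forward elimination:
R2 <- R2 - (8/5)*R1:  [     0  -31/5   -1/5   59/5 ]
R3 <- R3 - (-1)*R1:  [   0   -3   -5  -11 ]
R4 <- R4 - (-8/5)*R1:  [     0   36/5  -29/5  -64/5 ]
R3 <- R3 - (15/31)*R2:  [       0        0  -152/31  -518/31 ]
R4 <- R4 - (-36/31)*R2:  [       0        0  -187/31    28/31 ]
R4 <- R4 - (187/152)*R3:  [       0        0        0  1631/76 ]
Upper-triangular form:
[ 5      2       -3       -3 ]
[ 0  -31/5     -1/5     59/5 ]
[ 0      0  -152/31  -518/31 ]
[ 0      0        0  1631/76 ]
det(A) = (-1)^0 * (5) * (-31/5) * (-152/31) * (1631/76) = 3262  (0 row swaps -> sign +1)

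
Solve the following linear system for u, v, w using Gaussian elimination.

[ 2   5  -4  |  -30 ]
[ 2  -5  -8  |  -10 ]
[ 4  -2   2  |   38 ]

(5, -4, 5)

Forward elimination on [A|b]:
R2 <- R2 - (1)*R1:  [   0  -10   -4   20 ]
R3 <- R3 - (2)*R1:  [   0  -12   10   98 ]
R3 <- R3 - (6/5)*R2:  [    0     0  74/5    74 ]
Row echelon form:
[ 2    5    -4  |  -30 ]
[ 0  -10    -4  |   20 ]
[ 0    0  74/5  |   74 ]
Back-substitution:
w = (74) / (74/5) = 5
v = (20 - (-4)*(5)) / -10 = -4
u = (-30 - (5)*(-4) - (-4)*(5)) / 2 = 5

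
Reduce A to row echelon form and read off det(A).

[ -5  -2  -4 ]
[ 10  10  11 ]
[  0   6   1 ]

det(A) = 60

Forward elimination:
R2 <- R2 - (-2)*R1:  [ 0  6  3 ]
R3 <- R3 - (1)*R2:  [  0   0  -2 ]
Upper-triangular form:
[ -5  -2  -4 ]
[  0   6   3 ]
[  0   0  -2 ]
det(A) = (-1)^0 * (-5) * (6) * (-2) = 60  (0 row swaps -> sign +1)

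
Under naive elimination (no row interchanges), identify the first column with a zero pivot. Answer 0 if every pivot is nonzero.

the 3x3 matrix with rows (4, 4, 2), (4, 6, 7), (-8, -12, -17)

Naive forward elimination:
R2 <- R2 - (1)*R1:  [ 0  2  5 ]
R3 <- R3 - (-2)*R1:  [   0   -4  -13 ]
R3 <- R3 - (-2)*R2:  [  0   0  -3 ]
All pivots nonzero; naive elimination completes without hitting a zero pivot.

first zero-pivot column = 0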